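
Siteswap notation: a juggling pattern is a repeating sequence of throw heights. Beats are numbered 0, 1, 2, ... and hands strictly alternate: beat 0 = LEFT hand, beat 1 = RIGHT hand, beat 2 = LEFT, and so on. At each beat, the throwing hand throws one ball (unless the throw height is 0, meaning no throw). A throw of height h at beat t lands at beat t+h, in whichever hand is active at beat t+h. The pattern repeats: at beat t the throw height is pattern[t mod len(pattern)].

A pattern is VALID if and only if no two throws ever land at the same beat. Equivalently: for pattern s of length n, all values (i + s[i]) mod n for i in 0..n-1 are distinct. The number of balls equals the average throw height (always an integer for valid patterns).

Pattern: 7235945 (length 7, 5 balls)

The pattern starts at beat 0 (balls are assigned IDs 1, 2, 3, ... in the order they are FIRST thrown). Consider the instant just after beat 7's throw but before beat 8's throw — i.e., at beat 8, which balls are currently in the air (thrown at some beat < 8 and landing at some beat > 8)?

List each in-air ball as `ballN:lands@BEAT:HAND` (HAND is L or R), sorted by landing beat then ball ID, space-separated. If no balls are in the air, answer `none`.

Beat 0 (L): throw ball1 h=7 -> lands@7:R; in-air after throw: [b1@7:R]
Beat 1 (R): throw ball2 h=2 -> lands@3:R; in-air after throw: [b2@3:R b1@7:R]
Beat 2 (L): throw ball3 h=3 -> lands@5:R; in-air after throw: [b2@3:R b3@5:R b1@7:R]
Beat 3 (R): throw ball2 h=5 -> lands@8:L; in-air after throw: [b3@5:R b1@7:R b2@8:L]
Beat 4 (L): throw ball4 h=9 -> lands@13:R; in-air after throw: [b3@5:R b1@7:R b2@8:L b4@13:R]
Beat 5 (R): throw ball3 h=4 -> lands@9:R; in-air after throw: [b1@7:R b2@8:L b3@9:R b4@13:R]
Beat 6 (L): throw ball5 h=5 -> lands@11:R; in-air after throw: [b1@7:R b2@8:L b3@9:R b5@11:R b4@13:R]
Beat 7 (R): throw ball1 h=7 -> lands@14:L; in-air after throw: [b2@8:L b3@9:R b5@11:R b4@13:R b1@14:L]
Beat 8 (L): throw ball2 h=2 -> lands@10:L; in-air after throw: [b3@9:R b2@10:L b5@11:R b4@13:R b1@14:L]

Answer: ball3:lands@9:R ball5:lands@11:R ball4:lands@13:R ball1:lands@14:L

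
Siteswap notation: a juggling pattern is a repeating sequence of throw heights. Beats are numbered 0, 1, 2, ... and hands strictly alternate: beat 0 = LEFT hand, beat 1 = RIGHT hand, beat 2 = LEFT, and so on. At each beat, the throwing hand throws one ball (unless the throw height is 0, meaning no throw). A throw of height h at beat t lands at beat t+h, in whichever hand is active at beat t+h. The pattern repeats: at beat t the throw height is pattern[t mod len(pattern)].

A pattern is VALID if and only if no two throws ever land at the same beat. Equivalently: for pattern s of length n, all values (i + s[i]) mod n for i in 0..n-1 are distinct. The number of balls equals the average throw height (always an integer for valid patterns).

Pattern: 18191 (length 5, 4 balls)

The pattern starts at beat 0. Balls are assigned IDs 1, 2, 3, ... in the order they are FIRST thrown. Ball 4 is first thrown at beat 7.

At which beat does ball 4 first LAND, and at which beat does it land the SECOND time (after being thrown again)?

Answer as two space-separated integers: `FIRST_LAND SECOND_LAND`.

Answer: 8 17

Derivation:
Beat 0 (L): throw ball1 h=1 -> lands@1:R; in-air after throw: [b1@1:R]
Beat 1 (R): throw ball1 h=8 -> lands@9:R; in-air after throw: [b1@9:R]
Beat 2 (L): throw ball2 h=1 -> lands@3:R; in-air after throw: [b2@3:R b1@9:R]
Beat 3 (R): throw ball2 h=9 -> lands@12:L; in-air after throw: [b1@9:R b2@12:L]
Beat 4 (L): throw ball3 h=1 -> lands@5:R; in-air after throw: [b3@5:R b1@9:R b2@12:L]
Beat 5 (R): throw ball3 h=1 -> lands@6:L; in-air after throw: [b3@6:L b1@9:R b2@12:L]
Beat 6 (L): throw ball3 h=8 -> lands@14:L; in-air after throw: [b1@9:R b2@12:L b3@14:L]
Beat 7 (R): throw ball4 h=1 -> lands@8:L; in-air after throw: [b4@8:L b1@9:R b2@12:L b3@14:L]
Beat 8 (L): throw ball4 h=9 -> lands@17:R; in-air after throw: [b1@9:R b2@12:L b3@14:L b4@17:R]
Beat 9 (R): throw ball1 h=1 -> lands@10:L; in-air after throw: [b1@10:L b2@12:L b3@14:L b4@17:R]
Beat 10 (L): throw ball1 h=1 -> lands@11:R; in-air after throw: [b1@11:R b2@12:L b3@14:L b4@17:R]
Beat 11 (R): throw ball1 h=8 -> lands@19:R; in-air after throw: [b2@12:L b3@14:L b4@17:R b1@19:R]
Beat 12 (L): throw ball2 h=1 -> lands@13:R; in-air after throw: [b2@13:R b3@14:L b4@17:R b1@19:R]
Beat 13 (R): throw ball2 h=9 -> lands@22:L; in-air after throw: [b3@14:L b4@17:R b1@19:R b2@22:L]
Beat 14 (L): throw ball3 h=1 -> lands@15:R; in-air after throw: [b3@15:R b4@17:R b1@19:R b2@22:L]
Beat 15 (R): throw ball3 h=1 -> lands@16:L; in-air after throw: [b3@16:L b4@17:R b1@19:R b2@22:L]
Beat 16 (L): throw ball3 h=8 -> lands@24:L; in-air after throw: [b4@17:R b1@19:R b2@22:L b3@24:L]
Beat 17 (R): throw ball4 h=1 -> lands@18:L; in-air after throw: [b4@18:L b1@19:R b2@22:L b3@24:L]
Ball 4: thrown@7 h=1 -> first land @8; rethrown@8 h=9 -> second land @17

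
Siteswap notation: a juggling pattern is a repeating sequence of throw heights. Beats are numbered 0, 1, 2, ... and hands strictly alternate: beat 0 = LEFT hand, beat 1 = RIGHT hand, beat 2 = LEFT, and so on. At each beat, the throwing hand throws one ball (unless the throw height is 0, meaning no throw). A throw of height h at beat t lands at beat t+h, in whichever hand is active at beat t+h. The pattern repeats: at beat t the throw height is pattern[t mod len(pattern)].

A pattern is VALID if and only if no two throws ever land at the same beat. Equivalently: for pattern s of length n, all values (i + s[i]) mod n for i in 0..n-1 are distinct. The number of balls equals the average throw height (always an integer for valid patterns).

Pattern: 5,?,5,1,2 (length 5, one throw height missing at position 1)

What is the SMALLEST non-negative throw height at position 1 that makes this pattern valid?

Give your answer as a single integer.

i=0: (0 + 5) mod 5 = 0
i=1: s[i]=? (unknown)
i=2: (2 + 5) mod 5 = 2
i=3: (3 + 1) mod 5 = 4
i=4: (4 + 2) mod 5 = 1
Known residues: [0, 1, 2, 4]; need a permutation of 0..4, so missing residue r = 3
Need (1 + s) mod 5 = 3; smallest s = (3 - 1) mod 5 = 2

Answer: 2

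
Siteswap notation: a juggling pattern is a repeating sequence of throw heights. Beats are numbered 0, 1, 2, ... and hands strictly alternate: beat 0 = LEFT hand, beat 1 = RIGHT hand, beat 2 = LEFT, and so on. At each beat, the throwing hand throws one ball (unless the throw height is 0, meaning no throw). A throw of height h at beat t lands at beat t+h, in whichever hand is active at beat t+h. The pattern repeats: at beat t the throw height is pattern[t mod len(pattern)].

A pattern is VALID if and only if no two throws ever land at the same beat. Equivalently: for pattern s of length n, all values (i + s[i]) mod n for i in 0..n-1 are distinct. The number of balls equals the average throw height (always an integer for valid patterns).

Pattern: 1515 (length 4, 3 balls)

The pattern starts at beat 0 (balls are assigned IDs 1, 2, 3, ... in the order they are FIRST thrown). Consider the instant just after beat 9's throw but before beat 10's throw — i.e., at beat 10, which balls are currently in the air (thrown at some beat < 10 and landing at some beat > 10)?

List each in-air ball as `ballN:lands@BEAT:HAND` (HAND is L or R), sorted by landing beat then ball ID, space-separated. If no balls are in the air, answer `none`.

Answer: ball1:lands@12:L ball2:lands@14:L

Derivation:
Beat 0 (L): throw ball1 h=1 -> lands@1:R; in-air after throw: [b1@1:R]
Beat 1 (R): throw ball1 h=5 -> lands@6:L; in-air after throw: [b1@6:L]
Beat 2 (L): throw ball2 h=1 -> lands@3:R; in-air after throw: [b2@3:R b1@6:L]
Beat 3 (R): throw ball2 h=5 -> lands@8:L; in-air after throw: [b1@6:L b2@8:L]
Beat 4 (L): throw ball3 h=1 -> lands@5:R; in-air after throw: [b3@5:R b1@6:L b2@8:L]
Beat 5 (R): throw ball3 h=5 -> lands@10:L; in-air after throw: [b1@6:L b2@8:L b3@10:L]
Beat 6 (L): throw ball1 h=1 -> lands@7:R; in-air after throw: [b1@7:R b2@8:L b3@10:L]
Beat 7 (R): throw ball1 h=5 -> lands@12:L; in-air after throw: [b2@8:L b3@10:L b1@12:L]
Beat 8 (L): throw ball2 h=1 -> lands@9:R; in-air after throw: [b2@9:R b3@10:L b1@12:L]
Beat 9 (R): throw ball2 h=5 -> lands@14:L; in-air after throw: [b3@10:L b1@12:L b2@14:L]
Beat 10 (L): throw ball3 h=1 -> lands@11:R; in-air after throw: [b3@11:R b1@12:L b2@14:L]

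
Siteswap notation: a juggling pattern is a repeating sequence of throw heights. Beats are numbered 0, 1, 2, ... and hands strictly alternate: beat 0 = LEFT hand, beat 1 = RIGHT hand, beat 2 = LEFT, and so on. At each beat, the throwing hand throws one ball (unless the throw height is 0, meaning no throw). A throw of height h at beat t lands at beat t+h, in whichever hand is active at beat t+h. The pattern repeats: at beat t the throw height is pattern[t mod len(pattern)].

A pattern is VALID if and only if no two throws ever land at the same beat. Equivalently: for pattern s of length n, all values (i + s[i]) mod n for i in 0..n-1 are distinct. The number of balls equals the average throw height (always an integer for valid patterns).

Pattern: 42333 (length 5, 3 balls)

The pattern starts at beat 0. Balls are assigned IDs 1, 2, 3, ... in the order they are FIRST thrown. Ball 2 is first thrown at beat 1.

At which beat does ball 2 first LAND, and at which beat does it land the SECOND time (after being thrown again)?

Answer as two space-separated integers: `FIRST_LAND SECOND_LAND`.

Beat 0 (L): throw ball1 h=4 -> lands@4:L; in-air after throw: [b1@4:L]
Beat 1 (R): throw ball2 h=2 -> lands@3:R; in-air after throw: [b2@3:R b1@4:L]
Beat 2 (L): throw ball3 h=3 -> lands@5:R; in-air after throw: [b2@3:R b1@4:L b3@5:R]
Beat 3 (R): throw ball2 h=3 -> lands@6:L; in-air after throw: [b1@4:L b3@5:R b2@6:L]
Beat 4 (L): throw ball1 h=3 -> lands@7:R; in-air after throw: [b3@5:R b2@6:L b1@7:R]
Beat 5 (R): throw ball3 h=4 -> lands@9:R; in-air after throw: [b2@6:L b1@7:R b3@9:R]
Beat 6 (L): throw ball2 h=2 -> lands@8:L; in-air after throw: [b1@7:R b2@8:L b3@9:R]
Ball 2: thrown@1 h=2 -> first land @3; rethrown@3 h=3 -> second land @6

Answer: 3 6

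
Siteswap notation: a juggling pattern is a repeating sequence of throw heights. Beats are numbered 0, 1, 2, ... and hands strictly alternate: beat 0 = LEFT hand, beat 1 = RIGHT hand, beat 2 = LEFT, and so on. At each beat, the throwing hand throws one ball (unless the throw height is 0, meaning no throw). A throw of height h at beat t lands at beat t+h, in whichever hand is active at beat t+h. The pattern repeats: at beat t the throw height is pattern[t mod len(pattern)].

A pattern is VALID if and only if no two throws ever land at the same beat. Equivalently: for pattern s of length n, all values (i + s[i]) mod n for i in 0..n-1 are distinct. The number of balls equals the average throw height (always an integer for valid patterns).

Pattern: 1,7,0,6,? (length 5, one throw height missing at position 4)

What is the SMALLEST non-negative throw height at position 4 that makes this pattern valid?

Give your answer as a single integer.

Answer: 1

Derivation:
i=0: (0 + 1) mod 5 = 1
i=1: (1 + 7) mod 5 = 3
i=2: (2 + 0) mod 5 = 2
i=3: (3 + 6) mod 5 = 4
i=4: s[i]=? (unknown)
Known residues: [1, 2, 3, 4]; need a permutation of 0..4, so missing residue r = 0
Need (4 + s) mod 5 = 0; smallest s = (0 - 4) mod 5 = 1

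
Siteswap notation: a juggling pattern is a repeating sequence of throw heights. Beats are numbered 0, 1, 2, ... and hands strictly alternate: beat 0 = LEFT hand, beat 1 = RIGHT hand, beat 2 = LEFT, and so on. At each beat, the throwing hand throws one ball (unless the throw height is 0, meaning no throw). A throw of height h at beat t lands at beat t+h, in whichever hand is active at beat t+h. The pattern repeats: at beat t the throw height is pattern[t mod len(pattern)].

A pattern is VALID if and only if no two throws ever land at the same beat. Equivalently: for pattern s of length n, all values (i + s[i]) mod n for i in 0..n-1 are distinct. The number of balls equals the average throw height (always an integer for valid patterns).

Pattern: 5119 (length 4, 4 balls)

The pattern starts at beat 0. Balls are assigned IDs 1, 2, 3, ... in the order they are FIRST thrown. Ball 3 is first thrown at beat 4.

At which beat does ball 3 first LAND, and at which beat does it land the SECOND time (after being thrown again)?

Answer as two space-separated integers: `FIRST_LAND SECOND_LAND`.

Answer: 9 10

Derivation:
Beat 0 (L): throw ball1 h=5 -> lands@5:R; in-air after throw: [b1@5:R]
Beat 1 (R): throw ball2 h=1 -> lands@2:L; in-air after throw: [b2@2:L b1@5:R]
Beat 2 (L): throw ball2 h=1 -> lands@3:R; in-air after throw: [b2@3:R b1@5:R]
Beat 3 (R): throw ball2 h=9 -> lands@12:L; in-air after throw: [b1@5:R b2@12:L]
Beat 4 (L): throw ball3 h=5 -> lands@9:R; in-air after throw: [b1@5:R b3@9:R b2@12:L]
Beat 5 (R): throw ball1 h=1 -> lands@6:L; in-air after throw: [b1@6:L b3@9:R b2@12:L]
Beat 6 (L): throw ball1 h=1 -> lands@7:R; in-air after throw: [b1@7:R b3@9:R b2@12:L]
Beat 7 (R): throw ball1 h=9 -> lands@16:L; in-air after throw: [b3@9:R b2@12:L b1@16:L]
Beat 8 (L): throw ball4 h=5 -> lands@13:R; in-air after throw: [b3@9:R b2@12:L b4@13:R b1@16:L]
Beat 9 (R): throw ball3 h=1 -> lands@10:L; in-air after throw: [b3@10:L b2@12:L b4@13:R b1@16:L]
Beat 10 (L): throw ball3 h=1 -> lands@11:R; in-air after throw: [b3@11:R b2@12:L b4@13:R b1@16:L]
Ball 3: thrown@4 h=5 -> first land @9; rethrown@9 h=1 -> second land @10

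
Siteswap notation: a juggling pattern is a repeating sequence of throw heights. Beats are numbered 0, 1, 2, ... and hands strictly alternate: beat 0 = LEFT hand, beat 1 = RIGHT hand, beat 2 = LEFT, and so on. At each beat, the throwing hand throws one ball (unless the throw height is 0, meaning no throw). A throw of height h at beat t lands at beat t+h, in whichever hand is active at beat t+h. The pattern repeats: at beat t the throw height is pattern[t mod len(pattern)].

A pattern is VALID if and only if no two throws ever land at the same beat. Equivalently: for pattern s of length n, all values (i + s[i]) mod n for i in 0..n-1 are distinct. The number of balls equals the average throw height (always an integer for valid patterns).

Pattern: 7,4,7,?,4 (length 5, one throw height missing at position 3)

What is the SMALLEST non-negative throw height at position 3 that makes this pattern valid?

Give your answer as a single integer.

i=0: (0 + 7) mod 5 = 2
i=1: (1 + 4) mod 5 = 0
i=2: (2 + 7) mod 5 = 4
i=3: s[i]=? (unknown)
i=4: (4 + 4) mod 5 = 3
Known residues: [0, 2, 3, 4]; need a permutation of 0..4, so missing residue r = 1
Need (3 + s) mod 5 = 1; smallest s = (1 - 3) mod 5 = 3

Answer: 3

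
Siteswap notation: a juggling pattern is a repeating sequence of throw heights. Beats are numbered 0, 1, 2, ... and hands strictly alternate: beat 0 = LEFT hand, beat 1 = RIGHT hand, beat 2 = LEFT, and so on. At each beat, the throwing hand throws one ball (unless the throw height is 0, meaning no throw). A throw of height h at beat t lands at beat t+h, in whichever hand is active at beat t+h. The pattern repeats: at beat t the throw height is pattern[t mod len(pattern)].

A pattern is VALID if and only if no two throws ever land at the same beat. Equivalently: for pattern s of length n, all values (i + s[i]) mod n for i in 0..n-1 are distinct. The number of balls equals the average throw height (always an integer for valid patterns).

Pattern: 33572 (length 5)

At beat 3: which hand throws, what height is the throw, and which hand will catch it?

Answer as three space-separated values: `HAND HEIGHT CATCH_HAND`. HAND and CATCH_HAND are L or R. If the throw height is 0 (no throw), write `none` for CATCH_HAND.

Beat 3: 3 mod 2 = 1, so hand = R
Throw height = pattern[3 mod 5] = pattern[3] = 7
Lands at beat 3+7=10, 10 mod 2 = 0, so catch hand = L

Answer: R 7 L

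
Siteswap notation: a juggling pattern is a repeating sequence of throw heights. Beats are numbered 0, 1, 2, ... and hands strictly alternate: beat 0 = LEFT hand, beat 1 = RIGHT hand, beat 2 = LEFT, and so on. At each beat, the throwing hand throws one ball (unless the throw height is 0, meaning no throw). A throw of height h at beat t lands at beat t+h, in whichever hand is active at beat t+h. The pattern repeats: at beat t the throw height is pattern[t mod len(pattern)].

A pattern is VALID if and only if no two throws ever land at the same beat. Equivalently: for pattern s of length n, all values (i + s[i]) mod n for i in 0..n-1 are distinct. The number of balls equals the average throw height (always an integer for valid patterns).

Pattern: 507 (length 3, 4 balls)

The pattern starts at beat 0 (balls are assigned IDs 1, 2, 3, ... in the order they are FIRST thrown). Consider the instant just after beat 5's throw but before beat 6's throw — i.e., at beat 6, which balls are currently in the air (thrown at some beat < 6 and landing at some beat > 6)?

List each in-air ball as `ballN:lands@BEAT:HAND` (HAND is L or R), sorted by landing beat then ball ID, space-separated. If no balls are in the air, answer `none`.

Beat 0 (L): throw ball1 h=5 -> lands@5:R; in-air after throw: [b1@5:R]
Beat 2 (L): throw ball2 h=7 -> lands@9:R; in-air after throw: [b1@5:R b2@9:R]
Beat 3 (R): throw ball3 h=5 -> lands@8:L; in-air after throw: [b1@5:R b3@8:L b2@9:R]
Beat 5 (R): throw ball1 h=7 -> lands@12:L; in-air after throw: [b3@8:L b2@9:R b1@12:L]
Beat 6 (L): throw ball4 h=5 -> lands@11:R; in-air after throw: [b3@8:L b2@9:R b4@11:R b1@12:L]

Answer: ball3:lands@8:L ball2:lands@9:R ball1:lands@12:L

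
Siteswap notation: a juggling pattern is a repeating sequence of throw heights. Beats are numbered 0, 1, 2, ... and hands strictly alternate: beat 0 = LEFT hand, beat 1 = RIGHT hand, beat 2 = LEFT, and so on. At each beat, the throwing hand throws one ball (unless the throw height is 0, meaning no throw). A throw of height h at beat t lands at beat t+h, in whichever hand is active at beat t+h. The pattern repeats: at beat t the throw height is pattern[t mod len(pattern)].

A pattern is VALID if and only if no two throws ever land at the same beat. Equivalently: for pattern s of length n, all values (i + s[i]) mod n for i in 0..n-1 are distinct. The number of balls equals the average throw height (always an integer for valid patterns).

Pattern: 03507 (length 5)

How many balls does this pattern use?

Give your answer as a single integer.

Pattern = [0, 3, 5, 0, 7], length n = 5
  position 0: throw height = 0, running sum = 0
  position 1: throw height = 3, running sum = 3
  position 2: throw height = 5, running sum = 8
  position 3: throw height = 0, running sum = 8
  position 4: throw height = 7, running sum = 15
Total sum = 15; balls = sum / n = 15 / 5 = 3

Answer: 3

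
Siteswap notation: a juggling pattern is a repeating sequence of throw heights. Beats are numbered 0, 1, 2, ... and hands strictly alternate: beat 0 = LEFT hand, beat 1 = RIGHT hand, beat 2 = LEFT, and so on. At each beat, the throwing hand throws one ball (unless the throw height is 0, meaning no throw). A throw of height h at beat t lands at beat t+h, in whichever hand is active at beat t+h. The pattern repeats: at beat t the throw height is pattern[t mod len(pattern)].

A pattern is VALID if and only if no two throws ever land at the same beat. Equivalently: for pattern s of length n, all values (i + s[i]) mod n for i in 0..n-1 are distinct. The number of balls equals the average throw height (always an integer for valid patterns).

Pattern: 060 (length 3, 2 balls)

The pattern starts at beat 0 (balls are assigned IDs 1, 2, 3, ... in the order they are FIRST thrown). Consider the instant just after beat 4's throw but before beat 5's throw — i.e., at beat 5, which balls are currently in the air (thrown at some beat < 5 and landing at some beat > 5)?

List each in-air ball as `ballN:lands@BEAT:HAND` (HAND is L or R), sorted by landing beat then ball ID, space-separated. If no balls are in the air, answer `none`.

Answer: ball1:lands@7:R ball2:lands@10:L

Derivation:
Beat 1 (R): throw ball1 h=6 -> lands@7:R; in-air after throw: [b1@7:R]
Beat 4 (L): throw ball2 h=6 -> lands@10:L; in-air after throw: [b1@7:R b2@10:L]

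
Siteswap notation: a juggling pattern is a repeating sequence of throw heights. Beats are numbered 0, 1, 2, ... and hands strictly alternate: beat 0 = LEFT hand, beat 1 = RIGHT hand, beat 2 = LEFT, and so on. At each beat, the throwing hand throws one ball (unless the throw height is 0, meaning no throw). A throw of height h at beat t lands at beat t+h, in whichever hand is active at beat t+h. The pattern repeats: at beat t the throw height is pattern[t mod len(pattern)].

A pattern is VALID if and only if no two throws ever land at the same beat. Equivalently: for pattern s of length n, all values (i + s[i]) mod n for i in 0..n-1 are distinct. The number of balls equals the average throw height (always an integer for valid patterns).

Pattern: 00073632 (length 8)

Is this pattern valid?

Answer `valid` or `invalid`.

i=0: (i + s[i]) mod n = (0 + 0) mod 8 = 0
i=1: (i + s[i]) mod n = (1 + 0) mod 8 = 1
i=2: (i + s[i]) mod n = (2 + 0) mod 8 = 2
i=3: (i + s[i]) mod n = (3 + 7) mod 8 = 2
i=4: (i + s[i]) mod n = (4 + 3) mod 8 = 7
i=5: (i + s[i]) mod n = (5 + 6) mod 8 = 3
i=6: (i + s[i]) mod n = (6 + 3) mod 8 = 1
i=7: (i + s[i]) mod n = (7 + 2) mod 8 = 1
Residues: [0, 1, 2, 2, 7, 3, 1, 1], distinct: False

Answer: invalid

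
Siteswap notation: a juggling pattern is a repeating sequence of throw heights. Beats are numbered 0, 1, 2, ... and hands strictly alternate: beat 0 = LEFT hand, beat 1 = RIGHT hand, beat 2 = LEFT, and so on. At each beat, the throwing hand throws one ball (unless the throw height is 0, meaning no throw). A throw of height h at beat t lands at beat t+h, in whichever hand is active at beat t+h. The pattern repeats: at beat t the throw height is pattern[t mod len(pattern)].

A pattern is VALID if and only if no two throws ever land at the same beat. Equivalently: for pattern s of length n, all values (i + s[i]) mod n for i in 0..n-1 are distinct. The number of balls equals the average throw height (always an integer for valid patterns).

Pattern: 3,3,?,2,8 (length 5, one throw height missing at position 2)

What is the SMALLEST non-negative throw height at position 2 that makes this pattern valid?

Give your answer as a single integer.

i=0: (0 + 3) mod 5 = 3
i=1: (1 + 3) mod 5 = 4
i=2: s[i]=? (unknown)
i=3: (3 + 2) mod 5 = 0
i=4: (4 + 8) mod 5 = 2
Known residues: [0, 2, 3, 4]; need a permutation of 0..4, so missing residue r = 1
Need (2 + s) mod 5 = 1; smallest s = (1 - 2) mod 5 = 4

Answer: 4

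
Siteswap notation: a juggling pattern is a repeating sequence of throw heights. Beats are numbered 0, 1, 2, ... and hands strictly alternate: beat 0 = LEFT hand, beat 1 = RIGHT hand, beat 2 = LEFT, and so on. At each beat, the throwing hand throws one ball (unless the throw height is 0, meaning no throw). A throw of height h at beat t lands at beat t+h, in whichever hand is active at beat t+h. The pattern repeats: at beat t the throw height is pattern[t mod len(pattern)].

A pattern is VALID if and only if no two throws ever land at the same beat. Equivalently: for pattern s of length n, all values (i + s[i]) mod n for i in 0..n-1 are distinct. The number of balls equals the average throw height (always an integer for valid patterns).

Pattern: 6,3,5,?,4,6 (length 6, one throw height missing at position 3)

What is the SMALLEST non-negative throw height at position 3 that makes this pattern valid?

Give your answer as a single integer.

Answer: 0

Derivation:
i=0: (0 + 6) mod 6 = 0
i=1: (1 + 3) mod 6 = 4
i=2: (2 + 5) mod 6 = 1
i=3: s[i]=? (unknown)
i=4: (4 + 4) mod 6 = 2
i=5: (5 + 6) mod 6 = 5
Known residues: [0, 1, 2, 4, 5]; need a permutation of 0..5, so missing residue r = 3
Need (3 + s) mod 6 = 3; smallest s = (3 - 3) mod 6 = 0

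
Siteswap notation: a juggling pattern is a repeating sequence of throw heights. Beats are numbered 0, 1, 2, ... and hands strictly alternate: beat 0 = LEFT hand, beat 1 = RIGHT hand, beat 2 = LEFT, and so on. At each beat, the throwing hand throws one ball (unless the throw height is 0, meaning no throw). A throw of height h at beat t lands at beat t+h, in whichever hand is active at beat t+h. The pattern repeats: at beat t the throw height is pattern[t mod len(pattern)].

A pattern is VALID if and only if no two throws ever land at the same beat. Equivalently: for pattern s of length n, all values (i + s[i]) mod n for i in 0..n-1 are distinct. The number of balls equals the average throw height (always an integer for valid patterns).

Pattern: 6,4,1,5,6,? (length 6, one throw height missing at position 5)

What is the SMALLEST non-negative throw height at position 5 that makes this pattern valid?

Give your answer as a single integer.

Answer: 2

Derivation:
i=0: (0 + 6) mod 6 = 0
i=1: (1 + 4) mod 6 = 5
i=2: (2 + 1) mod 6 = 3
i=3: (3 + 5) mod 6 = 2
i=4: (4 + 6) mod 6 = 4
i=5: s[i]=? (unknown)
Known residues: [0, 2, 3, 4, 5]; need a permutation of 0..5, so missing residue r = 1
Need (5 + s) mod 6 = 1; smallest s = (1 - 5) mod 6 = 2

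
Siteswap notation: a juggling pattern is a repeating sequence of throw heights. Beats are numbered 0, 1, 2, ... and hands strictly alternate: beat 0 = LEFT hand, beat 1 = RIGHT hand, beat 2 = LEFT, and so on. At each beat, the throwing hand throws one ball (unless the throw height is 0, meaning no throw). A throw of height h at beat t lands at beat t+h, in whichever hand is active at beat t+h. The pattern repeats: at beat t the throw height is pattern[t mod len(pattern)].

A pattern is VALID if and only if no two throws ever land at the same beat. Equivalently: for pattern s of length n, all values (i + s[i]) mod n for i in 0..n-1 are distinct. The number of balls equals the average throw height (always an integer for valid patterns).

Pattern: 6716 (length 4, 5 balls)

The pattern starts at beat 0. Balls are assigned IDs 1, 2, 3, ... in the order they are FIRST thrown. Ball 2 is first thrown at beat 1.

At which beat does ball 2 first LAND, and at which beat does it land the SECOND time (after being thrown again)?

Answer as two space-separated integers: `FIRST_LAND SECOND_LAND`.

Answer: 8 14

Derivation:
Beat 0 (L): throw ball1 h=6 -> lands@6:L; in-air after throw: [b1@6:L]
Beat 1 (R): throw ball2 h=7 -> lands@8:L; in-air after throw: [b1@6:L b2@8:L]
Beat 2 (L): throw ball3 h=1 -> lands@3:R; in-air after throw: [b3@3:R b1@6:L b2@8:L]
Beat 3 (R): throw ball3 h=6 -> lands@9:R; in-air after throw: [b1@6:L b2@8:L b3@9:R]
Beat 4 (L): throw ball4 h=6 -> lands@10:L; in-air after throw: [b1@6:L b2@8:L b3@9:R b4@10:L]
Beat 5 (R): throw ball5 h=7 -> lands@12:L; in-air after throw: [b1@6:L b2@8:L b3@9:R b4@10:L b5@12:L]
Beat 6 (L): throw ball1 h=1 -> lands@7:R; in-air after throw: [b1@7:R b2@8:L b3@9:R b4@10:L b5@12:L]
Beat 7 (R): throw ball1 h=6 -> lands@13:R; in-air after throw: [b2@8:L b3@9:R b4@10:L b5@12:L b1@13:R]
Beat 8 (L): throw ball2 h=6 -> lands@14:L; in-air after throw: [b3@9:R b4@10:L b5@12:L b1@13:R b2@14:L]
Beat 9 (R): throw ball3 h=7 -> lands@16:L; in-air after throw: [b4@10:L b5@12:L b1@13:R b2@14:L b3@16:L]
Beat 10 (L): throw ball4 h=1 -> lands@11:R; in-air after throw: [b4@11:R b5@12:L b1@13:R b2@14:L b3@16:L]
Beat 11 (R): throw ball4 h=6 -> lands@17:R; in-air after throw: [b5@12:L b1@13:R b2@14:L b3@16:L b4@17:R]
Beat 12 (L): throw ball5 h=6 -> lands@18:L; in-air after throw: [b1@13:R b2@14:L b3@16:L b4@17:R b5@18:L]
Beat 13 (R): throw ball1 h=7 -> lands@20:L; in-air after throw: [b2@14:L b3@16:L b4@17:R b5@18:L b1@20:L]
Beat 14 (L): throw ball2 h=1 -> lands@15:R; in-air after throw: [b2@15:R b3@16:L b4@17:R b5@18:L b1@20:L]
Ball 2: thrown@1 h=7 -> first land @8; rethrown@8 h=6 -> second land @14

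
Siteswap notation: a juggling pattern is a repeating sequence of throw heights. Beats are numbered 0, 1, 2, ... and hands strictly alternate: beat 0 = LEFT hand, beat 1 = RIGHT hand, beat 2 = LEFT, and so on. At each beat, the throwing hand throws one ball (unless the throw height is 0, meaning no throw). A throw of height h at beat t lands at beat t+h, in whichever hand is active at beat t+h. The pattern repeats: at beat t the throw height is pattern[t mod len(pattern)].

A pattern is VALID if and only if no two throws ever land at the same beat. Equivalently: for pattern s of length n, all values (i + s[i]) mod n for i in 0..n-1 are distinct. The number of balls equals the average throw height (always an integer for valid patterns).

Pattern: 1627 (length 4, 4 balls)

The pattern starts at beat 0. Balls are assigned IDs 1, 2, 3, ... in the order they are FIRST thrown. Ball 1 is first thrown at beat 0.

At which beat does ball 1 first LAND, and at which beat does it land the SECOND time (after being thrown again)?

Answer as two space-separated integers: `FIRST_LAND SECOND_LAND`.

Answer: 1 7

Derivation:
Beat 0 (L): throw ball1 h=1 -> lands@1:R; in-air after throw: [b1@1:R]
Beat 1 (R): throw ball1 h=6 -> lands@7:R; in-air after throw: [b1@7:R]
Beat 2 (L): throw ball2 h=2 -> lands@4:L; in-air after throw: [b2@4:L b1@7:R]
Beat 3 (R): throw ball3 h=7 -> lands@10:L; in-air after throw: [b2@4:L b1@7:R b3@10:L]
Beat 4 (L): throw ball2 h=1 -> lands@5:R; in-air after throw: [b2@5:R b1@7:R b3@10:L]
Beat 5 (R): throw ball2 h=6 -> lands@11:R; in-air after throw: [b1@7:R b3@10:L b2@11:R]
Beat 6 (L): throw ball4 h=2 -> lands@8:L; in-air after throw: [b1@7:R b4@8:L b3@10:L b2@11:R]
Beat 7 (R): throw ball1 h=7 -> lands@14:L; in-air after throw: [b4@8:L b3@10:L b2@11:R b1@14:L]
Ball 1: thrown@0 h=1 -> first land @1; rethrown@1 h=6 -> second land @7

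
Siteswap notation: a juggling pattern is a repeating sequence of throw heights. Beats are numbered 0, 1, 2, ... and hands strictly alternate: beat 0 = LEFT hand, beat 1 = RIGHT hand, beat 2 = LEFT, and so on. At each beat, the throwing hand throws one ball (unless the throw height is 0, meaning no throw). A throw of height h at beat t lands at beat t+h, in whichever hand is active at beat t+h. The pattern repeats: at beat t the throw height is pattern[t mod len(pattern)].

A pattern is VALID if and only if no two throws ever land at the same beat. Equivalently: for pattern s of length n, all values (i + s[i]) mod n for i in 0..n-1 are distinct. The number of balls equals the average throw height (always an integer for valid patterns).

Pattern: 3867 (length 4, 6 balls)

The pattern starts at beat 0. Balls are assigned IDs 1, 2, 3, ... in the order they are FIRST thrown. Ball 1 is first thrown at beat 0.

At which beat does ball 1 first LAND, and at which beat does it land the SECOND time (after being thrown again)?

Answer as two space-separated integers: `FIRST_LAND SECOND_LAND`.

Beat 0 (L): throw ball1 h=3 -> lands@3:R; in-air after throw: [b1@3:R]
Beat 1 (R): throw ball2 h=8 -> lands@9:R; in-air after throw: [b1@3:R b2@9:R]
Beat 2 (L): throw ball3 h=6 -> lands@8:L; in-air after throw: [b1@3:R b3@8:L b2@9:R]
Beat 3 (R): throw ball1 h=7 -> lands@10:L; in-air after throw: [b3@8:L b2@9:R b1@10:L]
Beat 4 (L): throw ball4 h=3 -> lands@7:R; in-air after throw: [b4@7:R b3@8:L b2@9:R b1@10:L]
Beat 5 (R): throw ball5 h=8 -> lands@13:R; in-air after throw: [b4@7:R b3@8:L b2@9:R b1@10:L b5@13:R]
Beat 6 (L): throw ball6 h=6 -> lands@12:L; in-air after throw: [b4@7:R b3@8:L b2@9:R b1@10:L b6@12:L b5@13:R]
Beat 7 (R): throw ball4 h=7 -> lands@14:L; in-air after throw: [b3@8:L b2@9:R b1@10:L b6@12:L b5@13:R b4@14:L]
Beat 8 (L): throw ball3 h=3 -> lands@11:R; in-air after throw: [b2@9:R b1@10:L b3@11:R b6@12:L b5@13:R b4@14:L]
Beat 9 (R): throw ball2 h=8 -> lands@17:R; in-air after throw: [b1@10:L b3@11:R b6@12:L b5@13:R b4@14:L b2@17:R]
Beat 10 (L): throw ball1 h=6 -> lands@16:L; in-air after throw: [b3@11:R b6@12:L b5@13:R b4@14:L b1@16:L b2@17:R]
Ball 1: thrown@0 h=3 -> first land @3; rethrown@3 h=7 -> second land @10

Answer: 3 10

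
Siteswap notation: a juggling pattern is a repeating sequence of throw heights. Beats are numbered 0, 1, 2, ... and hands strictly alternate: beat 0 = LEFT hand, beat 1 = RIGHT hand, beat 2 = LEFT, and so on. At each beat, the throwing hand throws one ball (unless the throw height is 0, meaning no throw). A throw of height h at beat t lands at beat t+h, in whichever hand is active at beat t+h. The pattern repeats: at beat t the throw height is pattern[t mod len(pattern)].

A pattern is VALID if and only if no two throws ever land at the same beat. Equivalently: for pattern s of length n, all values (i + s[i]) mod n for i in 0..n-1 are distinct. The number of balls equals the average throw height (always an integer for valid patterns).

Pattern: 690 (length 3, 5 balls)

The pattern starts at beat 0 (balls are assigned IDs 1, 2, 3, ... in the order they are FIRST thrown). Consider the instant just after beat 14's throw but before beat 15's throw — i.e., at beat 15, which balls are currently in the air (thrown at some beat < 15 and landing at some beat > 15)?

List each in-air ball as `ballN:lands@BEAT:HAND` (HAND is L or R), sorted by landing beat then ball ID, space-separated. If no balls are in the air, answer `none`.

Answer: ball5:lands@16:L ball1:lands@18:L ball2:lands@19:R ball4:lands@22:L

Derivation:
Beat 0 (L): throw ball1 h=6 -> lands@6:L; in-air after throw: [b1@6:L]
Beat 1 (R): throw ball2 h=9 -> lands@10:L; in-air after throw: [b1@6:L b2@10:L]
Beat 3 (R): throw ball3 h=6 -> lands@9:R; in-air after throw: [b1@6:L b3@9:R b2@10:L]
Beat 4 (L): throw ball4 h=9 -> lands@13:R; in-air after throw: [b1@6:L b3@9:R b2@10:L b4@13:R]
Beat 6 (L): throw ball1 h=6 -> lands@12:L; in-air after throw: [b3@9:R b2@10:L b1@12:L b4@13:R]
Beat 7 (R): throw ball5 h=9 -> lands@16:L; in-air after throw: [b3@9:R b2@10:L b1@12:L b4@13:R b5@16:L]
Beat 9 (R): throw ball3 h=6 -> lands@15:R; in-air after throw: [b2@10:L b1@12:L b4@13:R b3@15:R b5@16:L]
Beat 10 (L): throw ball2 h=9 -> lands@19:R; in-air after throw: [b1@12:L b4@13:R b3@15:R b5@16:L b2@19:R]
Beat 12 (L): throw ball1 h=6 -> lands@18:L; in-air after throw: [b4@13:R b3@15:R b5@16:L b1@18:L b2@19:R]
Beat 13 (R): throw ball4 h=9 -> lands@22:L; in-air after throw: [b3@15:R b5@16:L b1@18:L b2@19:R b4@22:L]
Beat 15 (R): throw ball3 h=6 -> lands@21:R; in-air after throw: [b5@16:L b1@18:L b2@19:R b3@21:R b4@22:L]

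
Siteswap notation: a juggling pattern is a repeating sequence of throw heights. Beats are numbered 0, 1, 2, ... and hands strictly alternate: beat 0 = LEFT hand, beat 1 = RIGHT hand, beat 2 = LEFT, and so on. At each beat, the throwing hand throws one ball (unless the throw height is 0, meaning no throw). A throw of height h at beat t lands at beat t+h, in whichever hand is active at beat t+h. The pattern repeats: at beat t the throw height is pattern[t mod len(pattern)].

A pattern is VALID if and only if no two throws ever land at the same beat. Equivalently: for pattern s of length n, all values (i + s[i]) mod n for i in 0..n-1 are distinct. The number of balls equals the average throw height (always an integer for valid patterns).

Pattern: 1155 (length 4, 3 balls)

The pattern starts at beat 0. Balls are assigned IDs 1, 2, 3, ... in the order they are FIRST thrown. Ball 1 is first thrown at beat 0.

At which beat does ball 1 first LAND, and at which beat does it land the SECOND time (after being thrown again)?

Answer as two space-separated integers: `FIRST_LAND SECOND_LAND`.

Beat 0 (L): throw ball1 h=1 -> lands@1:R; in-air after throw: [b1@1:R]
Beat 1 (R): throw ball1 h=1 -> lands@2:L; in-air after throw: [b1@2:L]
Beat 2 (L): throw ball1 h=5 -> lands@7:R; in-air after throw: [b1@7:R]
Ball 1: thrown@0 h=1 -> first land @1; rethrown@1 h=1 -> second land @2

Answer: 1 2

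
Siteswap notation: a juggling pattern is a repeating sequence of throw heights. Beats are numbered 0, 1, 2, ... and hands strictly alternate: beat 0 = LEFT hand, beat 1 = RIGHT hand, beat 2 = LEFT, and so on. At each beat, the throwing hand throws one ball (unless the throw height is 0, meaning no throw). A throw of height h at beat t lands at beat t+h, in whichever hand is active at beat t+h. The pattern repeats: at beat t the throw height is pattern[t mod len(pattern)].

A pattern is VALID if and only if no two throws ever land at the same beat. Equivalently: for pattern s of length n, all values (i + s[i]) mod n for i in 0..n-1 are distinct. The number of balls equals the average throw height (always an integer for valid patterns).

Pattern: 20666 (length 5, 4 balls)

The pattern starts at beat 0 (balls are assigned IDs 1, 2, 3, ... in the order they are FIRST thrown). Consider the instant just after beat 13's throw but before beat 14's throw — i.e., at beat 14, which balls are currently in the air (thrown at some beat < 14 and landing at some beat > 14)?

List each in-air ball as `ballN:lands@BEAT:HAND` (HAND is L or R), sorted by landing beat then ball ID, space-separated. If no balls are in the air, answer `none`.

Answer: ball2:lands@15:R ball3:lands@18:L ball4:lands@19:R

Derivation:
Beat 0 (L): throw ball1 h=2 -> lands@2:L; in-air after throw: [b1@2:L]
Beat 2 (L): throw ball1 h=6 -> lands@8:L; in-air after throw: [b1@8:L]
Beat 3 (R): throw ball2 h=6 -> lands@9:R; in-air after throw: [b1@8:L b2@9:R]
Beat 4 (L): throw ball3 h=6 -> lands@10:L; in-air after throw: [b1@8:L b2@9:R b3@10:L]
Beat 5 (R): throw ball4 h=2 -> lands@7:R; in-air after throw: [b4@7:R b1@8:L b2@9:R b3@10:L]
Beat 7 (R): throw ball4 h=6 -> lands@13:R; in-air after throw: [b1@8:L b2@9:R b3@10:L b4@13:R]
Beat 8 (L): throw ball1 h=6 -> lands@14:L; in-air after throw: [b2@9:R b3@10:L b4@13:R b1@14:L]
Beat 9 (R): throw ball2 h=6 -> lands@15:R; in-air after throw: [b3@10:L b4@13:R b1@14:L b2@15:R]
Beat 10 (L): throw ball3 h=2 -> lands@12:L; in-air after throw: [b3@12:L b4@13:R b1@14:L b2@15:R]
Beat 12 (L): throw ball3 h=6 -> lands@18:L; in-air after throw: [b4@13:R b1@14:L b2@15:R b3@18:L]
Beat 13 (R): throw ball4 h=6 -> lands@19:R; in-air after throw: [b1@14:L b2@15:R b3@18:L b4@19:R]
Beat 14 (L): throw ball1 h=6 -> lands@20:L; in-air after throw: [b2@15:R b3@18:L b4@19:R b1@20:L]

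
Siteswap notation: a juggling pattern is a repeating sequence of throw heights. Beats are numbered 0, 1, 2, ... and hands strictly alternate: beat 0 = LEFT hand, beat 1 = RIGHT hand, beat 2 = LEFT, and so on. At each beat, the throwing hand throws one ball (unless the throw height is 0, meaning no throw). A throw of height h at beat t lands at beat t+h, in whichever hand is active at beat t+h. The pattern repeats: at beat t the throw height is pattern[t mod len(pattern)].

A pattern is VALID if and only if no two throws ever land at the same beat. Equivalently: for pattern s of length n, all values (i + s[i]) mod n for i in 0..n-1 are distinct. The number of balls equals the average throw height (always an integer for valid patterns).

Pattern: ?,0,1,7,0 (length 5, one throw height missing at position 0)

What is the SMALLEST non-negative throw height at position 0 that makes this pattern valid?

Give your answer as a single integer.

Answer: 2

Derivation:
i=0: s[i]=? (unknown)
i=1: (1 + 0) mod 5 = 1
i=2: (2 + 1) mod 5 = 3
i=3: (3 + 7) mod 5 = 0
i=4: (4 + 0) mod 5 = 4
Known residues: [0, 1, 3, 4]; need a permutation of 0..4, so missing residue r = 2
Need (0 + s) mod 5 = 2; smallest s = (2 - 0) mod 5 = 2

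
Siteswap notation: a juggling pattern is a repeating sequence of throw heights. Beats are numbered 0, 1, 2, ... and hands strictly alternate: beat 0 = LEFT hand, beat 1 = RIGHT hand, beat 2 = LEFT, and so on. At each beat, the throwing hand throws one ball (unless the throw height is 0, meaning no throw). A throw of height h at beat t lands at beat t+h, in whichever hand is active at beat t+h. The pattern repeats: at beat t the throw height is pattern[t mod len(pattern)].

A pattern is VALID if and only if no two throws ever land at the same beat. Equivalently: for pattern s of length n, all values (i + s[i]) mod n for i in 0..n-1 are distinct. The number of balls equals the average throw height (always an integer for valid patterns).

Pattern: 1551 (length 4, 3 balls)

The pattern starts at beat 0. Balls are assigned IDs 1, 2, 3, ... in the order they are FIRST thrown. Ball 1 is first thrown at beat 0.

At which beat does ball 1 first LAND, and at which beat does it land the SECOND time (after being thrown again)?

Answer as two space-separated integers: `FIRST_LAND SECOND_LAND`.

Answer: 1 6

Derivation:
Beat 0 (L): throw ball1 h=1 -> lands@1:R; in-air after throw: [b1@1:R]
Beat 1 (R): throw ball1 h=5 -> lands@6:L; in-air after throw: [b1@6:L]
Beat 2 (L): throw ball2 h=5 -> lands@7:R; in-air after throw: [b1@6:L b2@7:R]
Beat 3 (R): throw ball3 h=1 -> lands@4:L; in-air after throw: [b3@4:L b1@6:L b2@7:R]
Beat 4 (L): throw ball3 h=1 -> lands@5:R; in-air after throw: [b3@5:R b1@6:L b2@7:R]
Beat 5 (R): throw ball3 h=5 -> lands@10:L; in-air after throw: [b1@6:L b2@7:R b3@10:L]
Beat 6 (L): throw ball1 h=5 -> lands@11:R; in-air after throw: [b2@7:R b3@10:L b1@11:R]
Ball 1: thrown@0 h=1 -> first land @1; rethrown@1 h=5 -> second land @6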